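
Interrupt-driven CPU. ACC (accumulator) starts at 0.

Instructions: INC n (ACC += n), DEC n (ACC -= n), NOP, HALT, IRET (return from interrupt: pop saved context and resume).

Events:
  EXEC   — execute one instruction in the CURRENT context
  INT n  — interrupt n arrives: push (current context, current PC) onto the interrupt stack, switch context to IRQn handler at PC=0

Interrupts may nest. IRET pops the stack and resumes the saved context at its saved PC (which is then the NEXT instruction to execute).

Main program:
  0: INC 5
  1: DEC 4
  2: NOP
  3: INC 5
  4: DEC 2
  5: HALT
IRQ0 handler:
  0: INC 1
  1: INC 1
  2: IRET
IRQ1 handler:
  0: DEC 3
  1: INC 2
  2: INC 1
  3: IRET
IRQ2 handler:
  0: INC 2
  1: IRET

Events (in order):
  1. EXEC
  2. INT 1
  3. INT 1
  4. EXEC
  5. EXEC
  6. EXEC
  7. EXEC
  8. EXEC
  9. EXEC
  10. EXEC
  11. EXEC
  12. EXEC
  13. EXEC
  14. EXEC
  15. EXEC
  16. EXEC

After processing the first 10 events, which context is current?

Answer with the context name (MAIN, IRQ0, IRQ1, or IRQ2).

Answer: IRQ1

Derivation:
Event 1 (EXEC): [MAIN] PC=0: INC 5 -> ACC=5
Event 2 (INT 1): INT 1 arrives: push (MAIN, PC=1), enter IRQ1 at PC=0 (depth now 1)
Event 3 (INT 1): INT 1 arrives: push (IRQ1, PC=0), enter IRQ1 at PC=0 (depth now 2)
Event 4 (EXEC): [IRQ1] PC=0: DEC 3 -> ACC=2
Event 5 (EXEC): [IRQ1] PC=1: INC 2 -> ACC=4
Event 6 (EXEC): [IRQ1] PC=2: INC 1 -> ACC=5
Event 7 (EXEC): [IRQ1] PC=3: IRET -> resume IRQ1 at PC=0 (depth now 1)
Event 8 (EXEC): [IRQ1] PC=0: DEC 3 -> ACC=2
Event 9 (EXEC): [IRQ1] PC=1: INC 2 -> ACC=4
Event 10 (EXEC): [IRQ1] PC=2: INC 1 -> ACC=5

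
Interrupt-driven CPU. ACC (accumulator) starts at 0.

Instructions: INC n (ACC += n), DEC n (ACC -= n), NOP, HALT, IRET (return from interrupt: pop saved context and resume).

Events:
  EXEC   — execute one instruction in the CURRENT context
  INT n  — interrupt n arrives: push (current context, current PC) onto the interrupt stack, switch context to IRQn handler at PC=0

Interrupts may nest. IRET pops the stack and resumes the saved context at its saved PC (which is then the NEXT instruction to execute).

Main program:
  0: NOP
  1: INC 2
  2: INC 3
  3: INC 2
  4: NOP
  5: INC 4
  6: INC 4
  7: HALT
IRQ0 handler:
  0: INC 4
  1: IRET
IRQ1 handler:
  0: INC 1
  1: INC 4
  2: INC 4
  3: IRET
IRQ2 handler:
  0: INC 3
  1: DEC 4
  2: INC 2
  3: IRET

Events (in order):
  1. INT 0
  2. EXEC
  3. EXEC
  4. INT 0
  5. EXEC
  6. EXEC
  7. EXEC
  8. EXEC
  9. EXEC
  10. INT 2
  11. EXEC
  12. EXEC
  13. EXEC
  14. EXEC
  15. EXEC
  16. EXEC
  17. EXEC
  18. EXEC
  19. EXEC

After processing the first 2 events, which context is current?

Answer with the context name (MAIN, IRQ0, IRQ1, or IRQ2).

Answer: IRQ0

Derivation:
Event 1 (INT 0): INT 0 arrives: push (MAIN, PC=0), enter IRQ0 at PC=0 (depth now 1)
Event 2 (EXEC): [IRQ0] PC=0: INC 4 -> ACC=4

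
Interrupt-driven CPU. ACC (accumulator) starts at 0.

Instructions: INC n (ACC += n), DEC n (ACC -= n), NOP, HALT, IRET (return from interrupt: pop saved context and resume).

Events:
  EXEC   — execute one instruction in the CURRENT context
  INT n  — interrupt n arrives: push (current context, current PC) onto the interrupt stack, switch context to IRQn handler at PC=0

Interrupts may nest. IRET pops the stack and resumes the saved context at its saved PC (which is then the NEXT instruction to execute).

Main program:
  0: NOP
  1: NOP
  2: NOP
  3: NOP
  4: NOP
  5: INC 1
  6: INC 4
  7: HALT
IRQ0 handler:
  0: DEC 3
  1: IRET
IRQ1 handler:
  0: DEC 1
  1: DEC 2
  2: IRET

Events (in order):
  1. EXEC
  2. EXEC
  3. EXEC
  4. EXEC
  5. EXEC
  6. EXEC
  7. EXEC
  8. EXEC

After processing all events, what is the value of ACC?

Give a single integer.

Event 1 (EXEC): [MAIN] PC=0: NOP
Event 2 (EXEC): [MAIN] PC=1: NOP
Event 3 (EXEC): [MAIN] PC=2: NOP
Event 4 (EXEC): [MAIN] PC=3: NOP
Event 5 (EXEC): [MAIN] PC=4: NOP
Event 6 (EXEC): [MAIN] PC=5: INC 1 -> ACC=1
Event 7 (EXEC): [MAIN] PC=6: INC 4 -> ACC=5
Event 8 (EXEC): [MAIN] PC=7: HALT

Answer: 5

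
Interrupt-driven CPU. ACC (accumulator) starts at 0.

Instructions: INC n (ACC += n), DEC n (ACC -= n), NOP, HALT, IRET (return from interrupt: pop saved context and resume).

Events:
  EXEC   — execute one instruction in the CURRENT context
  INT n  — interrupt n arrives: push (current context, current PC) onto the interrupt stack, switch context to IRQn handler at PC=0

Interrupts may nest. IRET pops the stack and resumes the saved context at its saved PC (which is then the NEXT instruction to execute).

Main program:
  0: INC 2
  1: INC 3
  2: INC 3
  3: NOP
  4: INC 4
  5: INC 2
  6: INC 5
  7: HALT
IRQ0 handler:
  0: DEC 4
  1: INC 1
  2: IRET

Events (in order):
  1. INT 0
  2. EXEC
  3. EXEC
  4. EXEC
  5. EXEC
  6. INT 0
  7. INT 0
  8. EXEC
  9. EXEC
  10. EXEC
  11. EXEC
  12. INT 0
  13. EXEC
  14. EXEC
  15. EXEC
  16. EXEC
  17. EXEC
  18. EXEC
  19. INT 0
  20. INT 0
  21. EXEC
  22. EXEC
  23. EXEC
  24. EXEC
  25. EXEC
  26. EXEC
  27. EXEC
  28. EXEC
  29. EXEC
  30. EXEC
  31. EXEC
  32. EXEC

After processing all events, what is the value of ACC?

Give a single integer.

Event 1 (INT 0): INT 0 arrives: push (MAIN, PC=0), enter IRQ0 at PC=0 (depth now 1)
Event 2 (EXEC): [IRQ0] PC=0: DEC 4 -> ACC=-4
Event 3 (EXEC): [IRQ0] PC=1: INC 1 -> ACC=-3
Event 4 (EXEC): [IRQ0] PC=2: IRET -> resume MAIN at PC=0 (depth now 0)
Event 5 (EXEC): [MAIN] PC=0: INC 2 -> ACC=-1
Event 6 (INT 0): INT 0 arrives: push (MAIN, PC=1), enter IRQ0 at PC=0 (depth now 1)
Event 7 (INT 0): INT 0 arrives: push (IRQ0, PC=0), enter IRQ0 at PC=0 (depth now 2)
Event 8 (EXEC): [IRQ0] PC=0: DEC 4 -> ACC=-5
Event 9 (EXEC): [IRQ0] PC=1: INC 1 -> ACC=-4
Event 10 (EXEC): [IRQ0] PC=2: IRET -> resume IRQ0 at PC=0 (depth now 1)
Event 11 (EXEC): [IRQ0] PC=0: DEC 4 -> ACC=-8
Event 12 (INT 0): INT 0 arrives: push (IRQ0, PC=1), enter IRQ0 at PC=0 (depth now 2)
Event 13 (EXEC): [IRQ0] PC=0: DEC 4 -> ACC=-12
Event 14 (EXEC): [IRQ0] PC=1: INC 1 -> ACC=-11
Event 15 (EXEC): [IRQ0] PC=2: IRET -> resume IRQ0 at PC=1 (depth now 1)
Event 16 (EXEC): [IRQ0] PC=1: INC 1 -> ACC=-10
Event 17 (EXEC): [IRQ0] PC=2: IRET -> resume MAIN at PC=1 (depth now 0)
Event 18 (EXEC): [MAIN] PC=1: INC 3 -> ACC=-7
Event 19 (INT 0): INT 0 arrives: push (MAIN, PC=2), enter IRQ0 at PC=0 (depth now 1)
Event 20 (INT 0): INT 0 arrives: push (IRQ0, PC=0), enter IRQ0 at PC=0 (depth now 2)
Event 21 (EXEC): [IRQ0] PC=0: DEC 4 -> ACC=-11
Event 22 (EXEC): [IRQ0] PC=1: INC 1 -> ACC=-10
Event 23 (EXEC): [IRQ0] PC=2: IRET -> resume IRQ0 at PC=0 (depth now 1)
Event 24 (EXEC): [IRQ0] PC=0: DEC 4 -> ACC=-14
Event 25 (EXEC): [IRQ0] PC=1: INC 1 -> ACC=-13
Event 26 (EXEC): [IRQ0] PC=2: IRET -> resume MAIN at PC=2 (depth now 0)
Event 27 (EXEC): [MAIN] PC=2: INC 3 -> ACC=-10
Event 28 (EXEC): [MAIN] PC=3: NOP
Event 29 (EXEC): [MAIN] PC=4: INC 4 -> ACC=-6
Event 30 (EXEC): [MAIN] PC=5: INC 2 -> ACC=-4
Event 31 (EXEC): [MAIN] PC=6: INC 5 -> ACC=1
Event 32 (EXEC): [MAIN] PC=7: HALT

Answer: 1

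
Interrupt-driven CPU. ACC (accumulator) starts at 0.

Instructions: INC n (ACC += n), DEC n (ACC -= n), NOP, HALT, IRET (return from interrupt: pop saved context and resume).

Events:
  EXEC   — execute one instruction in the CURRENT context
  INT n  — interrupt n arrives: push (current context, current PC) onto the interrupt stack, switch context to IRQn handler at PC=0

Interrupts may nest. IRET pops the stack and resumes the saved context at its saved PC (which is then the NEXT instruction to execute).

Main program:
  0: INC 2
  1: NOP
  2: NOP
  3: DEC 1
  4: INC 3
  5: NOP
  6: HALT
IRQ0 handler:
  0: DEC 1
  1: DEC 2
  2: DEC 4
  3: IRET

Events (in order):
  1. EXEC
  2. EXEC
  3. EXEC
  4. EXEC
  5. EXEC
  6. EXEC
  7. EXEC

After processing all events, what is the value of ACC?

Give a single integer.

Answer: 4

Derivation:
Event 1 (EXEC): [MAIN] PC=0: INC 2 -> ACC=2
Event 2 (EXEC): [MAIN] PC=1: NOP
Event 3 (EXEC): [MAIN] PC=2: NOP
Event 4 (EXEC): [MAIN] PC=3: DEC 1 -> ACC=1
Event 5 (EXEC): [MAIN] PC=4: INC 3 -> ACC=4
Event 6 (EXEC): [MAIN] PC=5: NOP
Event 7 (EXEC): [MAIN] PC=6: HALT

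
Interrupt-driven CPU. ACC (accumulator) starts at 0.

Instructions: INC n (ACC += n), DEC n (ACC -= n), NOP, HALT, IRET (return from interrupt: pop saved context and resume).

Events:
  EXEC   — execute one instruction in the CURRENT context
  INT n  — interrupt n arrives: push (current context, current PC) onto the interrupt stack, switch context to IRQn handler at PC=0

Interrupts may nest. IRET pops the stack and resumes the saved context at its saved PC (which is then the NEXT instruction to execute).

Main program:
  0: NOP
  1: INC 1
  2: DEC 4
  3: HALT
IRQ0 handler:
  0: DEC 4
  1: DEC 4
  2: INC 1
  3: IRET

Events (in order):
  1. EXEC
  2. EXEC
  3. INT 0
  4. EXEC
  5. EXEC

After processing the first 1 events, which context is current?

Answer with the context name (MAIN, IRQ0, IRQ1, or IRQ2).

Answer: MAIN

Derivation:
Event 1 (EXEC): [MAIN] PC=0: NOP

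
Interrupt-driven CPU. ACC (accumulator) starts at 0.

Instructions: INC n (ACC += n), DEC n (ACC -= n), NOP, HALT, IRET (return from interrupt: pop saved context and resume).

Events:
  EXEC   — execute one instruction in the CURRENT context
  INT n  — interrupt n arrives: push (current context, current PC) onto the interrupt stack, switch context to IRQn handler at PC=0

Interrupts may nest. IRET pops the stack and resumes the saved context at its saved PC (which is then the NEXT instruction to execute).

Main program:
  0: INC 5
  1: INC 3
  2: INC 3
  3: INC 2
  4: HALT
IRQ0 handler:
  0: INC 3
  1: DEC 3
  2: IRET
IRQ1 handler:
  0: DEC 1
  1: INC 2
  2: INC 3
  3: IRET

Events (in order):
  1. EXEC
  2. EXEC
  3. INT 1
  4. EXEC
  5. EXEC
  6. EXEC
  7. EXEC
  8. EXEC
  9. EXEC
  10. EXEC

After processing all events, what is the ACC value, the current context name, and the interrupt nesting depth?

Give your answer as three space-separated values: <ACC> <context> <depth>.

Answer: 17 MAIN 0

Derivation:
Event 1 (EXEC): [MAIN] PC=0: INC 5 -> ACC=5
Event 2 (EXEC): [MAIN] PC=1: INC 3 -> ACC=8
Event 3 (INT 1): INT 1 arrives: push (MAIN, PC=2), enter IRQ1 at PC=0 (depth now 1)
Event 4 (EXEC): [IRQ1] PC=0: DEC 1 -> ACC=7
Event 5 (EXEC): [IRQ1] PC=1: INC 2 -> ACC=9
Event 6 (EXEC): [IRQ1] PC=2: INC 3 -> ACC=12
Event 7 (EXEC): [IRQ1] PC=3: IRET -> resume MAIN at PC=2 (depth now 0)
Event 8 (EXEC): [MAIN] PC=2: INC 3 -> ACC=15
Event 9 (EXEC): [MAIN] PC=3: INC 2 -> ACC=17
Event 10 (EXEC): [MAIN] PC=4: HALT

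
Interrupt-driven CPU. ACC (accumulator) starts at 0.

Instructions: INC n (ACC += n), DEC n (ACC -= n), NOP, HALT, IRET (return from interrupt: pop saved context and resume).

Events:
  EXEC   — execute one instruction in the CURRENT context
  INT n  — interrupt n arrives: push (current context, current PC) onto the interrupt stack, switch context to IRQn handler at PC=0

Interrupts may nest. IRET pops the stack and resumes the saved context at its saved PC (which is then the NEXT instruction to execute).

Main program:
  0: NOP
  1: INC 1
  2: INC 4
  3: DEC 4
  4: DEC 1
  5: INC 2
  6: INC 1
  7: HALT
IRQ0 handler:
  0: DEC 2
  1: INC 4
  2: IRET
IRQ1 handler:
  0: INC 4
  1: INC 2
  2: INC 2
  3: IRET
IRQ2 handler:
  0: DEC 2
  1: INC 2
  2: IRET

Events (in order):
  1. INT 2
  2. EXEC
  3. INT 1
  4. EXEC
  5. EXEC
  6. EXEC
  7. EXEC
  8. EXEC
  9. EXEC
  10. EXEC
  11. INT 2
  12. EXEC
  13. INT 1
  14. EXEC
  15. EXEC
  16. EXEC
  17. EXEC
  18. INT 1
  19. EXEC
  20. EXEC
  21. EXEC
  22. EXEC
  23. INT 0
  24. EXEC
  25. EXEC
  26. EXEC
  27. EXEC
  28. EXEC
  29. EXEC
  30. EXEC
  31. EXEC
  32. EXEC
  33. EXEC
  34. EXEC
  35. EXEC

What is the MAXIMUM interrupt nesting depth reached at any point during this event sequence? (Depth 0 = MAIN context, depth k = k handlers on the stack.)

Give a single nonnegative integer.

Answer: 2

Derivation:
Event 1 (INT 2): INT 2 arrives: push (MAIN, PC=0), enter IRQ2 at PC=0 (depth now 1) [depth=1]
Event 2 (EXEC): [IRQ2] PC=0: DEC 2 -> ACC=-2 [depth=1]
Event 3 (INT 1): INT 1 arrives: push (IRQ2, PC=1), enter IRQ1 at PC=0 (depth now 2) [depth=2]
Event 4 (EXEC): [IRQ1] PC=0: INC 4 -> ACC=2 [depth=2]
Event 5 (EXEC): [IRQ1] PC=1: INC 2 -> ACC=4 [depth=2]
Event 6 (EXEC): [IRQ1] PC=2: INC 2 -> ACC=6 [depth=2]
Event 7 (EXEC): [IRQ1] PC=3: IRET -> resume IRQ2 at PC=1 (depth now 1) [depth=1]
Event 8 (EXEC): [IRQ2] PC=1: INC 2 -> ACC=8 [depth=1]
Event 9 (EXEC): [IRQ2] PC=2: IRET -> resume MAIN at PC=0 (depth now 0) [depth=0]
Event 10 (EXEC): [MAIN] PC=0: NOP [depth=0]
Event 11 (INT 2): INT 2 arrives: push (MAIN, PC=1), enter IRQ2 at PC=0 (depth now 1) [depth=1]
Event 12 (EXEC): [IRQ2] PC=0: DEC 2 -> ACC=6 [depth=1]
Event 13 (INT 1): INT 1 arrives: push (IRQ2, PC=1), enter IRQ1 at PC=0 (depth now 2) [depth=2]
Event 14 (EXEC): [IRQ1] PC=0: INC 4 -> ACC=10 [depth=2]
Event 15 (EXEC): [IRQ1] PC=1: INC 2 -> ACC=12 [depth=2]
Event 16 (EXEC): [IRQ1] PC=2: INC 2 -> ACC=14 [depth=2]
Event 17 (EXEC): [IRQ1] PC=3: IRET -> resume IRQ2 at PC=1 (depth now 1) [depth=1]
Event 18 (INT 1): INT 1 arrives: push (IRQ2, PC=1), enter IRQ1 at PC=0 (depth now 2) [depth=2]
Event 19 (EXEC): [IRQ1] PC=0: INC 4 -> ACC=18 [depth=2]
Event 20 (EXEC): [IRQ1] PC=1: INC 2 -> ACC=20 [depth=2]
Event 21 (EXEC): [IRQ1] PC=2: INC 2 -> ACC=22 [depth=2]
Event 22 (EXEC): [IRQ1] PC=3: IRET -> resume IRQ2 at PC=1 (depth now 1) [depth=1]
Event 23 (INT 0): INT 0 arrives: push (IRQ2, PC=1), enter IRQ0 at PC=0 (depth now 2) [depth=2]
Event 24 (EXEC): [IRQ0] PC=0: DEC 2 -> ACC=20 [depth=2]
Event 25 (EXEC): [IRQ0] PC=1: INC 4 -> ACC=24 [depth=2]
Event 26 (EXEC): [IRQ0] PC=2: IRET -> resume IRQ2 at PC=1 (depth now 1) [depth=1]
Event 27 (EXEC): [IRQ2] PC=1: INC 2 -> ACC=26 [depth=1]
Event 28 (EXEC): [IRQ2] PC=2: IRET -> resume MAIN at PC=1 (depth now 0) [depth=0]
Event 29 (EXEC): [MAIN] PC=1: INC 1 -> ACC=27 [depth=0]
Event 30 (EXEC): [MAIN] PC=2: INC 4 -> ACC=31 [depth=0]
Event 31 (EXEC): [MAIN] PC=3: DEC 4 -> ACC=27 [depth=0]
Event 32 (EXEC): [MAIN] PC=4: DEC 1 -> ACC=26 [depth=0]
Event 33 (EXEC): [MAIN] PC=5: INC 2 -> ACC=28 [depth=0]
Event 34 (EXEC): [MAIN] PC=6: INC 1 -> ACC=29 [depth=0]
Event 35 (EXEC): [MAIN] PC=7: HALT [depth=0]
Max depth observed: 2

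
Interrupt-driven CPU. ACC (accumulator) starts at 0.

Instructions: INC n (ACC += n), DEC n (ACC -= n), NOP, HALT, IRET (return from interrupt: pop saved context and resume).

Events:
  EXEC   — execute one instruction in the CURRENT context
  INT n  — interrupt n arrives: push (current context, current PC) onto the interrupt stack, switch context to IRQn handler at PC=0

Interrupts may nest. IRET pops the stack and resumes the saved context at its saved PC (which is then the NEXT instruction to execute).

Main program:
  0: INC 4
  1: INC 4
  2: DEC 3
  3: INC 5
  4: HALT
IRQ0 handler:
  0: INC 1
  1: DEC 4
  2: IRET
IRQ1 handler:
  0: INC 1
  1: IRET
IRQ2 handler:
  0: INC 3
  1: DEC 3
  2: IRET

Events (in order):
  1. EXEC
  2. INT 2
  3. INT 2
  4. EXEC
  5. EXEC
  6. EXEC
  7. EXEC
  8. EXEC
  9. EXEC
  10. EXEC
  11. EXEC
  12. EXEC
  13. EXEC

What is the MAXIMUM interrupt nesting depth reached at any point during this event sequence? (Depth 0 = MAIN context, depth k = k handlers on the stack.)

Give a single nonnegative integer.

Answer: 2

Derivation:
Event 1 (EXEC): [MAIN] PC=0: INC 4 -> ACC=4 [depth=0]
Event 2 (INT 2): INT 2 arrives: push (MAIN, PC=1), enter IRQ2 at PC=0 (depth now 1) [depth=1]
Event 3 (INT 2): INT 2 arrives: push (IRQ2, PC=0), enter IRQ2 at PC=0 (depth now 2) [depth=2]
Event 4 (EXEC): [IRQ2] PC=0: INC 3 -> ACC=7 [depth=2]
Event 5 (EXEC): [IRQ2] PC=1: DEC 3 -> ACC=4 [depth=2]
Event 6 (EXEC): [IRQ2] PC=2: IRET -> resume IRQ2 at PC=0 (depth now 1) [depth=1]
Event 7 (EXEC): [IRQ2] PC=0: INC 3 -> ACC=7 [depth=1]
Event 8 (EXEC): [IRQ2] PC=1: DEC 3 -> ACC=4 [depth=1]
Event 9 (EXEC): [IRQ2] PC=2: IRET -> resume MAIN at PC=1 (depth now 0) [depth=0]
Event 10 (EXEC): [MAIN] PC=1: INC 4 -> ACC=8 [depth=0]
Event 11 (EXEC): [MAIN] PC=2: DEC 3 -> ACC=5 [depth=0]
Event 12 (EXEC): [MAIN] PC=3: INC 5 -> ACC=10 [depth=0]
Event 13 (EXEC): [MAIN] PC=4: HALT [depth=0]
Max depth observed: 2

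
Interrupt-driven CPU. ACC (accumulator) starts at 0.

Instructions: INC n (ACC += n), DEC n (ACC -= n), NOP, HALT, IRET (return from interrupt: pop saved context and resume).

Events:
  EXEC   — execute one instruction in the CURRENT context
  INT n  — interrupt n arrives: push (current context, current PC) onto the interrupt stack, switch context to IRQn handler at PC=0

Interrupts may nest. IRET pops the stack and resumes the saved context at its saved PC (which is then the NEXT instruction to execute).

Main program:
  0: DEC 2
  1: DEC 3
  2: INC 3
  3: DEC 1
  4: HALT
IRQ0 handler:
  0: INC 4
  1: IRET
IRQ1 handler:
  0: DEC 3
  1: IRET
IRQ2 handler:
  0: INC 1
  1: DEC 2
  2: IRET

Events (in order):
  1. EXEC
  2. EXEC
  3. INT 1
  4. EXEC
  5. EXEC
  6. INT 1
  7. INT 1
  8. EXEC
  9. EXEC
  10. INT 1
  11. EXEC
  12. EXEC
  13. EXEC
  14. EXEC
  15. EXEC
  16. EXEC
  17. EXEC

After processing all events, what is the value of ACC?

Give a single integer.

Event 1 (EXEC): [MAIN] PC=0: DEC 2 -> ACC=-2
Event 2 (EXEC): [MAIN] PC=1: DEC 3 -> ACC=-5
Event 3 (INT 1): INT 1 arrives: push (MAIN, PC=2), enter IRQ1 at PC=0 (depth now 1)
Event 4 (EXEC): [IRQ1] PC=0: DEC 3 -> ACC=-8
Event 5 (EXEC): [IRQ1] PC=1: IRET -> resume MAIN at PC=2 (depth now 0)
Event 6 (INT 1): INT 1 arrives: push (MAIN, PC=2), enter IRQ1 at PC=0 (depth now 1)
Event 7 (INT 1): INT 1 arrives: push (IRQ1, PC=0), enter IRQ1 at PC=0 (depth now 2)
Event 8 (EXEC): [IRQ1] PC=0: DEC 3 -> ACC=-11
Event 9 (EXEC): [IRQ1] PC=1: IRET -> resume IRQ1 at PC=0 (depth now 1)
Event 10 (INT 1): INT 1 arrives: push (IRQ1, PC=0), enter IRQ1 at PC=0 (depth now 2)
Event 11 (EXEC): [IRQ1] PC=0: DEC 3 -> ACC=-14
Event 12 (EXEC): [IRQ1] PC=1: IRET -> resume IRQ1 at PC=0 (depth now 1)
Event 13 (EXEC): [IRQ1] PC=0: DEC 3 -> ACC=-17
Event 14 (EXEC): [IRQ1] PC=1: IRET -> resume MAIN at PC=2 (depth now 0)
Event 15 (EXEC): [MAIN] PC=2: INC 3 -> ACC=-14
Event 16 (EXEC): [MAIN] PC=3: DEC 1 -> ACC=-15
Event 17 (EXEC): [MAIN] PC=4: HALT

Answer: -15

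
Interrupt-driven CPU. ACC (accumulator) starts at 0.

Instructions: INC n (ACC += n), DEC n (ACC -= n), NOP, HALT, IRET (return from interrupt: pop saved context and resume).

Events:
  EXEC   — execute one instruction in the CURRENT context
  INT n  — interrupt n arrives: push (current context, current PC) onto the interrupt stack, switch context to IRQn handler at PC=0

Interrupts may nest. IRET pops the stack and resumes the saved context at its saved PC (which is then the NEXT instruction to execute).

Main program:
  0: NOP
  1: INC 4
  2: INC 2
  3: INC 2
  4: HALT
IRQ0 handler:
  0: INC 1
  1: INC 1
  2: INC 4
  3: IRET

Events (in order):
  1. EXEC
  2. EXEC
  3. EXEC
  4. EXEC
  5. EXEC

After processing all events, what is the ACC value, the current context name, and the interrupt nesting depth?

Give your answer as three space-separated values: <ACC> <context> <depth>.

Answer: 8 MAIN 0

Derivation:
Event 1 (EXEC): [MAIN] PC=0: NOP
Event 2 (EXEC): [MAIN] PC=1: INC 4 -> ACC=4
Event 3 (EXEC): [MAIN] PC=2: INC 2 -> ACC=6
Event 4 (EXEC): [MAIN] PC=3: INC 2 -> ACC=8
Event 5 (EXEC): [MAIN] PC=4: HALT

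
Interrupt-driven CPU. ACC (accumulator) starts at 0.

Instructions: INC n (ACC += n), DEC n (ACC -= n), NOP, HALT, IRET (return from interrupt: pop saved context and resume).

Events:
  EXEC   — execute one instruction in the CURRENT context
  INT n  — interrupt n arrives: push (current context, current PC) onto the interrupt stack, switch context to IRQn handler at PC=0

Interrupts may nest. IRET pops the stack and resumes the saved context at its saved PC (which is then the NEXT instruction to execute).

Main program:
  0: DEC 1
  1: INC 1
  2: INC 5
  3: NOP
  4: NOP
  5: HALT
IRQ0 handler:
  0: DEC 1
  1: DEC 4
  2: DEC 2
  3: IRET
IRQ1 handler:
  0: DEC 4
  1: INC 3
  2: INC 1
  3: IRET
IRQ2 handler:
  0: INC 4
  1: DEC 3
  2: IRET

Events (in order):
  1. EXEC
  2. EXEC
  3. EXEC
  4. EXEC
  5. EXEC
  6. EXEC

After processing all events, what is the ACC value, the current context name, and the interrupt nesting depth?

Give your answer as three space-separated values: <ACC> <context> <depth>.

Answer: 5 MAIN 0

Derivation:
Event 1 (EXEC): [MAIN] PC=0: DEC 1 -> ACC=-1
Event 2 (EXEC): [MAIN] PC=1: INC 1 -> ACC=0
Event 3 (EXEC): [MAIN] PC=2: INC 5 -> ACC=5
Event 4 (EXEC): [MAIN] PC=3: NOP
Event 5 (EXEC): [MAIN] PC=4: NOP
Event 6 (EXEC): [MAIN] PC=5: HALT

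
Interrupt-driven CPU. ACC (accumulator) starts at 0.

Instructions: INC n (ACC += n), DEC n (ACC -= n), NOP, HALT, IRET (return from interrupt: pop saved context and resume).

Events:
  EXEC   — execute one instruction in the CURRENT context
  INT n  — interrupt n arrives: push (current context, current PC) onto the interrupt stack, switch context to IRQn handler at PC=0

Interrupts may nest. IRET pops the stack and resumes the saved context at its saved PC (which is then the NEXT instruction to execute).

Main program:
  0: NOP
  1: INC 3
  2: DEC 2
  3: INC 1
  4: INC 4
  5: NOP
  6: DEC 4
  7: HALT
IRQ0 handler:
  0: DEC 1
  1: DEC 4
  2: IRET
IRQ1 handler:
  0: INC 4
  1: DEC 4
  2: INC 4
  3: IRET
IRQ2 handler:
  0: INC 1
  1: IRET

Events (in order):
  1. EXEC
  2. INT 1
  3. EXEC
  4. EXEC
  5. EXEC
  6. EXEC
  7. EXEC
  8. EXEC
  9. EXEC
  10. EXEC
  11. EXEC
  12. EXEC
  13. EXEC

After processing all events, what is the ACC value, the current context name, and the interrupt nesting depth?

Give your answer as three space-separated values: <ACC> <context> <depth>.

Event 1 (EXEC): [MAIN] PC=0: NOP
Event 2 (INT 1): INT 1 arrives: push (MAIN, PC=1), enter IRQ1 at PC=0 (depth now 1)
Event 3 (EXEC): [IRQ1] PC=0: INC 4 -> ACC=4
Event 4 (EXEC): [IRQ1] PC=1: DEC 4 -> ACC=0
Event 5 (EXEC): [IRQ1] PC=2: INC 4 -> ACC=4
Event 6 (EXEC): [IRQ1] PC=3: IRET -> resume MAIN at PC=1 (depth now 0)
Event 7 (EXEC): [MAIN] PC=1: INC 3 -> ACC=7
Event 8 (EXEC): [MAIN] PC=2: DEC 2 -> ACC=5
Event 9 (EXEC): [MAIN] PC=3: INC 1 -> ACC=6
Event 10 (EXEC): [MAIN] PC=4: INC 4 -> ACC=10
Event 11 (EXEC): [MAIN] PC=5: NOP
Event 12 (EXEC): [MAIN] PC=6: DEC 4 -> ACC=6
Event 13 (EXEC): [MAIN] PC=7: HALT

Answer: 6 MAIN 0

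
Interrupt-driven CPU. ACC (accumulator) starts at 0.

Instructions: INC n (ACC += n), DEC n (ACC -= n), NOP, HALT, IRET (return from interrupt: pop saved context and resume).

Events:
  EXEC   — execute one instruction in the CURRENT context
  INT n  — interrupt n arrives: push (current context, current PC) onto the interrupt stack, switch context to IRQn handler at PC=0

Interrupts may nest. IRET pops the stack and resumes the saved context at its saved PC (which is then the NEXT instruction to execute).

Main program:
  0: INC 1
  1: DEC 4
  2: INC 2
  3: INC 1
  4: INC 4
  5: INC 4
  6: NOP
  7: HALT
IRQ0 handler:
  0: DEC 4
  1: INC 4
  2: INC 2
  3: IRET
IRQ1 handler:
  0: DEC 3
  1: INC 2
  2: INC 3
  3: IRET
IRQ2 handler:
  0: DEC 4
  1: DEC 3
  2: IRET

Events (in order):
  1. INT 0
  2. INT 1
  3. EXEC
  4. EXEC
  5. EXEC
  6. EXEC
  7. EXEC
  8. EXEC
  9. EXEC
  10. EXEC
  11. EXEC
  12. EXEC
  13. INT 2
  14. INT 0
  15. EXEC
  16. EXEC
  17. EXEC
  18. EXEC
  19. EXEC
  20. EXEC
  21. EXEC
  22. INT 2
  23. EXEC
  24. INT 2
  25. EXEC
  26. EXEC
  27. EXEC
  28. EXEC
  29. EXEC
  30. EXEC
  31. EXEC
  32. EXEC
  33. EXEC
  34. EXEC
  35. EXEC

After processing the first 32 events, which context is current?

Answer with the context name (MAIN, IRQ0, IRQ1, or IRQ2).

Event 1 (INT 0): INT 0 arrives: push (MAIN, PC=0), enter IRQ0 at PC=0 (depth now 1)
Event 2 (INT 1): INT 1 arrives: push (IRQ0, PC=0), enter IRQ1 at PC=0 (depth now 2)
Event 3 (EXEC): [IRQ1] PC=0: DEC 3 -> ACC=-3
Event 4 (EXEC): [IRQ1] PC=1: INC 2 -> ACC=-1
Event 5 (EXEC): [IRQ1] PC=2: INC 3 -> ACC=2
Event 6 (EXEC): [IRQ1] PC=3: IRET -> resume IRQ0 at PC=0 (depth now 1)
Event 7 (EXEC): [IRQ0] PC=0: DEC 4 -> ACC=-2
Event 8 (EXEC): [IRQ0] PC=1: INC 4 -> ACC=2
Event 9 (EXEC): [IRQ0] PC=2: INC 2 -> ACC=4
Event 10 (EXEC): [IRQ0] PC=3: IRET -> resume MAIN at PC=0 (depth now 0)
Event 11 (EXEC): [MAIN] PC=0: INC 1 -> ACC=5
Event 12 (EXEC): [MAIN] PC=1: DEC 4 -> ACC=1
Event 13 (INT 2): INT 2 arrives: push (MAIN, PC=2), enter IRQ2 at PC=0 (depth now 1)
Event 14 (INT 0): INT 0 arrives: push (IRQ2, PC=0), enter IRQ0 at PC=0 (depth now 2)
Event 15 (EXEC): [IRQ0] PC=0: DEC 4 -> ACC=-3
Event 16 (EXEC): [IRQ0] PC=1: INC 4 -> ACC=1
Event 17 (EXEC): [IRQ0] PC=2: INC 2 -> ACC=3
Event 18 (EXEC): [IRQ0] PC=3: IRET -> resume IRQ2 at PC=0 (depth now 1)
Event 19 (EXEC): [IRQ2] PC=0: DEC 4 -> ACC=-1
Event 20 (EXEC): [IRQ2] PC=1: DEC 3 -> ACC=-4
Event 21 (EXEC): [IRQ2] PC=2: IRET -> resume MAIN at PC=2 (depth now 0)
Event 22 (INT 2): INT 2 arrives: push (MAIN, PC=2), enter IRQ2 at PC=0 (depth now 1)
Event 23 (EXEC): [IRQ2] PC=0: DEC 4 -> ACC=-8
Event 24 (INT 2): INT 2 arrives: push (IRQ2, PC=1), enter IRQ2 at PC=0 (depth now 2)
Event 25 (EXEC): [IRQ2] PC=0: DEC 4 -> ACC=-12
Event 26 (EXEC): [IRQ2] PC=1: DEC 3 -> ACC=-15
Event 27 (EXEC): [IRQ2] PC=2: IRET -> resume IRQ2 at PC=1 (depth now 1)
Event 28 (EXEC): [IRQ2] PC=1: DEC 3 -> ACC=-18
Event 29 (EXEC): [IRQ2] PC=2: IRET -> resume MAIN at PC=2 (depth now 0)
Event 30 (EXEC): [MAIN] PC=2: INC 2 -> ACC=-16
Event 31 (EXEC): [MAIN] PC=3: INC 1 -> ACC=-15
Event 32 (EXEC): [MAIN] PC=4: INC 4 -> ACC=-11

Answer: MAIN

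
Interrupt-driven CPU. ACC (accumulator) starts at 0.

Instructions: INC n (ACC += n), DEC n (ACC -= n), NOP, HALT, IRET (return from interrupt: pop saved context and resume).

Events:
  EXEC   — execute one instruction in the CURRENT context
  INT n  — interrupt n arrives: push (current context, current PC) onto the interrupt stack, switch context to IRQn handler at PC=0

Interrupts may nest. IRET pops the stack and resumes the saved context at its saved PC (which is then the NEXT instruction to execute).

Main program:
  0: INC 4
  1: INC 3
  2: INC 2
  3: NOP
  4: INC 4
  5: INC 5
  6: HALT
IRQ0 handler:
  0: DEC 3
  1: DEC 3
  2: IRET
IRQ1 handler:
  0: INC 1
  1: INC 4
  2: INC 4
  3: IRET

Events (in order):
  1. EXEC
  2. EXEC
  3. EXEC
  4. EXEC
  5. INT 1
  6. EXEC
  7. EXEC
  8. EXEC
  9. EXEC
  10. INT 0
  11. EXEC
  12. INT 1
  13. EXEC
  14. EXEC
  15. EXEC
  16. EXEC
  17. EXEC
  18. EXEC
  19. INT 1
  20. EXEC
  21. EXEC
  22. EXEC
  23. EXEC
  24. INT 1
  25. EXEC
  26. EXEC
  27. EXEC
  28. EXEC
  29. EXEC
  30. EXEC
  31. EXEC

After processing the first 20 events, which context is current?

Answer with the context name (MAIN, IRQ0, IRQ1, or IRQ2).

Event 1 (EXEC): [MAIN] PC=0: INC 4 -> ACC=4
Event 2 (EXEC): [MAIN] PC=1: INC 3 -> ACC=7
Event 3 (EXEC): [MAIN] PC=2: INC 2 -> ACC=9
Event 4 (EXEC): [MAIN] PC=3: NOP
Event 5 (INT 1): INT 1 arrives: push (MAIN, PC=4), enter IRQ1 at PC=0 (depth now 1)
Event 6 (EXEC): [IRQ1] PC=0: INC 1 -> ACC=10
Event 7 (EXEC): [IRQ1] PC=1: INC 4 -> ACC=14
Event 8 (EXEC): [IRQ1] PC=2: INC 4 -> ACC=18
Event 9 (EXEC): [IRQ1] PC=3: IRET -> resume MAIN at PC=4 (depth now 0)
Event 10 (INT 0): INT 0 arrives: push (MAIN, PC=4), enter IRQ0 at PC=0 (depth now 1)
Event 11 (EXEC): [IRQ0] PC=0: DEC 3 -> ACC=15
Event 12 (INT 1): INT 1 arrives: push (IRQ0, PC=1), enter IRQ1 at PC=0 (depth now 2)
Event 13 (EXEC): [IRQ1] PC=0: INC 1 -> ACC=16
Event 14 (EXEC): [IRQ1] PC=1: INC 4 -> ACC=20
Event 15 (EXEC): [IRQ1] PC=2: INC 4 -> ACC=24
Event 16 (EXEC): [IRQ1] PC=3: IRET -> resume IRQ0 at PC=1 (depth now 1)
Event 17 (EXEC): [IRQ0] PC=1: DEC 3 -> ACC=21
Event 18 (EXEC): [IRQ0] PC=2: IRET -> resume MAIN at PC=4 (depth now 0)
Event 19 (INT 1): INT 1 arrives: push (MAIN, PC=4), enter IRQ1 at PC=0 (depth now 1)
Event 20 (EXEC): [IRQ1] PC=0: INC 1 -> ACC=22

Answer: IRQ1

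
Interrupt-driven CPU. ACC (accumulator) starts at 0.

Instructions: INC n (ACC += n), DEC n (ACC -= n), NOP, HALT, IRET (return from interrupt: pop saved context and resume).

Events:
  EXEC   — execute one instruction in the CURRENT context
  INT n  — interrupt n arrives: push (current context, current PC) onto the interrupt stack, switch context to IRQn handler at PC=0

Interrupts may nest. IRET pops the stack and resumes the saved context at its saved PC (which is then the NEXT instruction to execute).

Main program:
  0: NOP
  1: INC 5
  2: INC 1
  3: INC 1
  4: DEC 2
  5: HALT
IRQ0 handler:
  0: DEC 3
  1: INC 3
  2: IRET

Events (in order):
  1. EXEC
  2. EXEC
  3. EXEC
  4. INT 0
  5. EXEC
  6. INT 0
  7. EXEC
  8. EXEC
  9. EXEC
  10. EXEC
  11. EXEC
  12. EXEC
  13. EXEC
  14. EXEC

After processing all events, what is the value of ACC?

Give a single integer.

Event 1 (EXEC): [MAIN] PC=0: NOP
Event 2 (EXEC): [MAIN] PC=1: INC 5 -> ACC=5
Event 3 (EXEC): [MAIN] PC=2: INC 1 -> ACC=6
Event 4 (INT 0): INT 0 arrives: push (MAIN, PC=3), enter IRQ0 at PC=0 (depth now 1)
Event 5 (EXEC): [IRQ0] PC=0: DEC 3 -> ACC=3
Event 6 (INT 0): INT 0 arrives: push (IRQ0, PC=1), enter IRQ0 at PC=0 (depth now 2)
Event 7 (EXEC): [IRQ0] PC=0: DEC 3 -> ACC=0
Event 8 (EXEC): [IRQ0] PC=1: INC 3 -> ACC=3
Event 9 (EXEC): [IRQ0] PC=2: IRET -> resume IRQ0 at PC=1 (depth now 1)
Event 10 (EXEC): [IRQ0] PC=1: INC 3 -> ACC=6
Event 11 (EXEC): [IRQ0] PC=2: IRET -> resume MAIN at PC=3 (depth now 0)
Event 12 (EXEC): [MAIN] PC=3: INC 1 -> ACC=7
Event 13 (EXEC): [MAIN] PC=4: DEC 2 -> ACC=5
Event 14 (EXEC): [MAIN] PC=5: HALT

Answer: 5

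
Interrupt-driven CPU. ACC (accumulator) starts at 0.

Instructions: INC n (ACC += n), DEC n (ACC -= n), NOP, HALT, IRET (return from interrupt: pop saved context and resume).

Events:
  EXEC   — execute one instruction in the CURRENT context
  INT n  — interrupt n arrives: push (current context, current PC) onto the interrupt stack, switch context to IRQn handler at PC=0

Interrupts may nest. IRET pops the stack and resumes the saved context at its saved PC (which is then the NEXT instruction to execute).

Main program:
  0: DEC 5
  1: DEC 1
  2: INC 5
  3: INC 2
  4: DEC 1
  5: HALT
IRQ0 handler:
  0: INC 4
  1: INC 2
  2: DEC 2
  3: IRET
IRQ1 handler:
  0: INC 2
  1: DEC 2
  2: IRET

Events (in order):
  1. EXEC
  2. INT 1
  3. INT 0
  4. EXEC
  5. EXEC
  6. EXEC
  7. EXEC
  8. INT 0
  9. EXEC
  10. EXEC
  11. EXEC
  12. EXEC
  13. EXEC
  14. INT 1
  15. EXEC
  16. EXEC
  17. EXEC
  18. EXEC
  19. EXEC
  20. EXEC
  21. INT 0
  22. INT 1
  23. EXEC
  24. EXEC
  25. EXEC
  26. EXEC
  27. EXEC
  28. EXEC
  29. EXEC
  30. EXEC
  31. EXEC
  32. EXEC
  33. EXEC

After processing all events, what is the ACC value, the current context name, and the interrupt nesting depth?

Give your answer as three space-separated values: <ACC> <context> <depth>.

Answer: 12 MAIN 0

Derivation:
Event 1 (EXEC): [MAIN] PC=0: DEC 5 -> ACC=-5
Event 2 (INT 1): INT 1 arrives: push (MAIN, PC=1), enter IRQ1 at PC=0 (depth now 1)
Event 3 (INT 0): INT 0 arrives: push (IRQ1, PC=0), enter IRQ0 at PC=0 (depth now 2)
Event 4 (EXEC): [IRQ0] PC=0: INC 4 -> ACC=-1
Event 5 (EXEC): [IRQ0] PC=1: INC 2 -> ACC=1
Event 6 (EXEC): [IRQ0] PC=2: DEC 2 -> ACC=-1
Event 7 (EXEC): [IRQ0] PC=3: IRET -> resume IRQ1 at PC=0 (depth now 1)
Event 8 (INT 0): INT 0 arrives: push (IRQ1, PC=0), enter IRQ0 at PC=0 (depth now 2)
Event 9 (EXEC): [IRQ0] PC=0: INC 4 -> ACC=3
Event 10 (EXEC): [IRQ0] PC=1: INC 2 -> ACC=5
Event 11 (EXEC): [IRQ0] PC=2: DEC 2 -> ACC=3
Event 12 (EXEC): [IRQ0] PC=3: IRET -> resume IRQ1 at PC=0 (depth now 1)
Event 13 (EXEC): [IRQ1] PC=0: INC 2 -> ACC=5
Event 14 (INT 1): INT 1 arrives: push (IRQ1, PC=1), enter IRQ1 at PC=0 (depth now 2)
Event 15 (EXEC): [IRQ1] PC=0: INC 2 -> ACC=7
Event 16 (EXEC): [IRQ1] PC=1: DEC 2 -> ACC=5
Event 17 (EXEC): [IRQ1] PC=2: IRET -> resume IRQ1 at PC=1 (depth now 1)
Event 18 (EXEC): [IRQ1] PC=1: DEC 2 -> ACC=3
Event 19 (EXEC): [IRQ1] PC=2: IRET -> resume MAIN at PC=1 (depth now 0)
Event 20 (EXEC): [MAIN] PC=1: DEC 1 -> ACC=2
Event 21 (INT 0): INT 0 arrives: push (MAIN, PC=2), enter IRQ0 at PC=0 (depth now 1)
Event 22 (INT 1): INT 1 arrives: push (IRQ0, PC=0), enter IRQ1 at PC=0 (depth now 2)
Event 23 (EXEC): [IRQ1] PC=0: INC 2 -> ACC=4
Event 24 (EXEC): [IRQ1] PC=1: DEC 2 -> ACC=2
Event 25 (EXEC): [IRQ1] PC=2: IRET -> resume IRQ0 at PC=0 (depth now 1)
Event 26 (EXEC): [IRQ0] PC=0: INC 4 -> ACC=6
Event 27 (EXEC): [IRQ0] PC=1: INC 2 -> ACC=8
Event 28 (EXEC): [IRQ0] PC=2: DEC 2 -> ACC=6
Event 29 (EXEC): [IRQ0] PC=3: IRET -> resume MAIN at PC=2 (depth now 0)
Event 30 (EXEC): [MAIN] PC=2: INC 5 -> ACC=11
Event 31 (EXEC): [MAIN] PC=3: INC 2 -> ACC=13
Event 32 (EXEC): [MAIN] PC=4: DEC 1 -> ACC=12
Event 33 (EXEC): [MAIN] PC=5: HALT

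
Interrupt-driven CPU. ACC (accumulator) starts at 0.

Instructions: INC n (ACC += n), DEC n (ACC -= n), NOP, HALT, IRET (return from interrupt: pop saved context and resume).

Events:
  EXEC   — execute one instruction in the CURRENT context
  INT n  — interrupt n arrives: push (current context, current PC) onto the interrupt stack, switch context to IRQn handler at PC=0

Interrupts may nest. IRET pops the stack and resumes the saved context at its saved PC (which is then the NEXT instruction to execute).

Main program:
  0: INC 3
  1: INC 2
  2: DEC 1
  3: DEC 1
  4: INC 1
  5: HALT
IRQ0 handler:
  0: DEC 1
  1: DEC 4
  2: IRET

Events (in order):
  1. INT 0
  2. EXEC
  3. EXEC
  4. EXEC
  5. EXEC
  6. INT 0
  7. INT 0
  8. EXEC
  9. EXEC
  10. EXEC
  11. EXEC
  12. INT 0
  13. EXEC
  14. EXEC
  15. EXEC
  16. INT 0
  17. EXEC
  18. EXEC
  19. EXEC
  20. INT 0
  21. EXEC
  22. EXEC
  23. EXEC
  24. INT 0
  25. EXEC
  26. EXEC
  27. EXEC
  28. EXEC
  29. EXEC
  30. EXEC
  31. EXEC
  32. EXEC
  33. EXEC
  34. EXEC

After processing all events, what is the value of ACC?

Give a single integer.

Event 1 (INT 0): INT 0 arrives: push (MAIN, PC=0), enter IRQ0 at PC=0 (depth now 1)
Event 2 (EXEC): [IRQ0] PC=0: DEC 1 -> ACC=-1
Event 3 (EXEC): [IRQ0] PC=1: DEC 4 -> ACC=-5
Event 4 (EXEC): [IRQ0] PC=2: IRET -> resume MAIN at PC=0 (depth now 0)
Event 5 (EXEC): [MAIN] PC=0: INC 3 -> ACC=-2
Event 6 (INT 0): INT 0 arrives: push (MAIN, PC=1), enter IRQ0 at PC=0 (depth now 1)
Event 7 (INT 0): INT 0 arrives: push (IRQ0, PC=0), enter IRQ0 at PC=0 (depth now 2)
Event 8 (EXEC): [IRQ0] PC=0: DEC 1 -> ACC=-3
Event 9 (EXEC): [IRQ0] PC=1: DEC 4 -> ACC=-7
Event 10 (EXEC): [IRQ0] PC=2: IRET -> resume IRQ0 at PC=0 (depth now 1)
Event 11 (EXEC): [IRQ0] PC=0: DEC 1 -> ACC=-8
Event 12 (INT 0): INT 0 arrives: push (IRQ0, PC=1), enter IRQ0 at PC=0 (depth now 2)
Event 13 (EXEC): [IRQ0] PC=0: DEC 1 -> ACC=-9
Event 14 (EXEC): [IRQ0] PC=1: DEC 4 -> ACC=-13
Event 15 (EXEC): [IRQ0] PC=2: IRET -> resume IRQ0 at PC=1 (depth now 1)
Event 16 (INT 0): INT 0 arrives: push (IRQ0, PC=1), enter IRQ0 at PC=0 (depth now 2)
Event 17 (EXEC): [IRQ0] PC=0: DEC 1 -> ACC=-14
Event 18 (EXEC): [IRQ0] PC=1: DEC 4 -> ACC=-18
Event 19 (EXEC): [IRQ0] PC=2: IRET -> resume IRQ0 at PC=1 (depth now 1)
Event 20 (INT 0): INT 0 arrives: push (IRQ0, PC=1), enter IRQ0 at PC=0 (depth now 2)
Event 21 (EXEC): [IRQ0] PC=0: DEC 1 -> ACC=-19
Event 22 (EXEC): [IRQ0] PC=1: DEC 4 -> ACC=-23
Event 23 (EXEC): [IRQ0] PC=2: IRET -> resume IRQ0 at PC=1 (depth now 1)
Event 24 (INT 0): INT 0 arrives: push (IRQ0, PC=1), enter IRQ0 at PC=0 (depth now 2)
Event 25 (EXEC): [IRQ0] PC=0: DEC 1 -> ACC=-24
Event 26 (EXEC): [IRQ0] PC=1: DEC 4 -> ACC=-28
Event 27 (EXEC): [IRQ0] PC=2: IRET -> resume IRQ0 at PC=1 (depth now 1)
Event 28 (EXEC): [IRQ0] PC=1: DEC 4 -> ACC=-32
Event 29 (EXEC): [IRQ0] PC=2: IRET -> resume MAIN at PC=1 (depth now 0)
Event 30 (EXEC): [MAIN] PC=1: INC 2 -> ACC=-30
Event 31 (EXEC): [MAIN] PC=2: DEC 1 -> ACC=-31
Event 32 (EXEC): [MAIN] PC=3: DEC 1 -> ACC=-32
Event 33 (EXEC): [MAIN] PC=4: INC 1 -> ACC=-31
Event 34 (EXEC): [MAIN] PC=5: HALT

Answer: -31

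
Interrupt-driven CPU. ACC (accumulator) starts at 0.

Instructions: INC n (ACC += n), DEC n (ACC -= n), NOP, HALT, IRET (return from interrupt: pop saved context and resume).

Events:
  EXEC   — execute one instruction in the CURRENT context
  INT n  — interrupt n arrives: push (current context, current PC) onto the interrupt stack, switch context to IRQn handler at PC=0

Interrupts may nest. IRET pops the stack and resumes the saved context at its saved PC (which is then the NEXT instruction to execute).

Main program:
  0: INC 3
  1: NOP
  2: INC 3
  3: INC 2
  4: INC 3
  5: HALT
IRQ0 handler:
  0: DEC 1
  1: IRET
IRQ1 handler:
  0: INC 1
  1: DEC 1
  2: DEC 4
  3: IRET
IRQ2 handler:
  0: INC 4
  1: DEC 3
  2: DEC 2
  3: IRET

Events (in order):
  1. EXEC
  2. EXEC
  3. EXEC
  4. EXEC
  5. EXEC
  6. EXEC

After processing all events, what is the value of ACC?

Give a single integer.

Answer: 11

Derivation:
Event 1 (EXEC): [MAIN] PC=0: INC 3 -> ACC=3
Event 2 (EXEC): [MAIN] PC=1: NOP
Event 3 (EXEC): [MAIN] PC=2: INC 3 -> ACC=6
Event 4 (EXEC): [MAIN] PC=3: INC 2 -> ACC=8
Event 5 (EXEC): [MAIN] PC=4: INC 3 -> ACC=11
Event 6 (EXEC): [MAIN] PC=5: HALT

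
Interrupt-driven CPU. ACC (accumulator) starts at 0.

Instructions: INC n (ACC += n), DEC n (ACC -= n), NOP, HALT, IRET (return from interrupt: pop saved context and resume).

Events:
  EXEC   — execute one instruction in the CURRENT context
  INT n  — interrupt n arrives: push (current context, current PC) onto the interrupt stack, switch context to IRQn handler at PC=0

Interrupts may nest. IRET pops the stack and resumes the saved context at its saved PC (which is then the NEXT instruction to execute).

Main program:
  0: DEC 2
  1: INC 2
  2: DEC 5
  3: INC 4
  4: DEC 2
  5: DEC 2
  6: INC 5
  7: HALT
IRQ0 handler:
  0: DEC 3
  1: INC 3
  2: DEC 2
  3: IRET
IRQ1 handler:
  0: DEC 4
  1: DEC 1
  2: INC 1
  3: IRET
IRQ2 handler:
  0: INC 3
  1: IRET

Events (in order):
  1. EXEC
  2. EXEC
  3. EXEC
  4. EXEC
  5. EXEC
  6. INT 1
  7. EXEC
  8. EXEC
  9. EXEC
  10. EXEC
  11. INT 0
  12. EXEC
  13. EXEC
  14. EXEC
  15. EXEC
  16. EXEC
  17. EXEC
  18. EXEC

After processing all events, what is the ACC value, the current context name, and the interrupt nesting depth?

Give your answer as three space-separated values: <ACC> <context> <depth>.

Answer: -6 MAIN 0

Derivation:
Event 1 (EXEC): [MAIN] PC=0: DEC 2 -> ACC=-2
Event 2 (EXEC): [MAIN] PC=1: INC 2 -> ACC=0
Event 3 (EXEC): [MAIN] PC=2: DEC 5 -> ACC=-5
Event 4 (EXEC): [MAIN] PC=3: INC 4 -> ACC=-1
Event 5 (EXEC): [MAIN] PC=4: DEC 2 -> ACC=-3
Event 6 (INT 1): INT 1 arrives: push (MAIN, PC=5), enter IRQ1 at PC=0 (depth now 1)
Event 7 (EXEC): [IRQ1] PC=0: DEC 4 -> ACC=-7
Event 8 (EXEC): [IRQ1] PC=1: DEC 1 -> ACC=-8
Event 9 (EXEC): [IRQ1] PC=2: INC 1 -> ACC=-7
Event 10 (EXEC): [IRQ1] PC=3: IRET -> resume MAIN at PC=5 (depth now 0)
Event 11 (INT 0): INT 0 arrives: push (MAIN, PC=5), enter IRQ0 at PC=0 (depth now 1)
Event 12 (EXEC): [IRQ0] PC=0: DEC 3 -> ACC=-10
Event 13 (EXEC): [IRQ0] PC=1: INC 3 -> ACC=-7
Event 14 (EXEC): [IRQ0] PC=2: DEC 2 -> ACC=-9
Event 15 (EXEC): [IRQ0] PC=3: IRET -> resume MAIN at PC=5 (depth now 0)
Event 16 (EXEC): [MAIN] PC=5: DEC 2 -> ACC=-11
Event 17 (EXEC): [MAIN] PC=6: INC 5 -> ACC=-6
Event 18 (EXEC): [MAIN] PC=7: HALT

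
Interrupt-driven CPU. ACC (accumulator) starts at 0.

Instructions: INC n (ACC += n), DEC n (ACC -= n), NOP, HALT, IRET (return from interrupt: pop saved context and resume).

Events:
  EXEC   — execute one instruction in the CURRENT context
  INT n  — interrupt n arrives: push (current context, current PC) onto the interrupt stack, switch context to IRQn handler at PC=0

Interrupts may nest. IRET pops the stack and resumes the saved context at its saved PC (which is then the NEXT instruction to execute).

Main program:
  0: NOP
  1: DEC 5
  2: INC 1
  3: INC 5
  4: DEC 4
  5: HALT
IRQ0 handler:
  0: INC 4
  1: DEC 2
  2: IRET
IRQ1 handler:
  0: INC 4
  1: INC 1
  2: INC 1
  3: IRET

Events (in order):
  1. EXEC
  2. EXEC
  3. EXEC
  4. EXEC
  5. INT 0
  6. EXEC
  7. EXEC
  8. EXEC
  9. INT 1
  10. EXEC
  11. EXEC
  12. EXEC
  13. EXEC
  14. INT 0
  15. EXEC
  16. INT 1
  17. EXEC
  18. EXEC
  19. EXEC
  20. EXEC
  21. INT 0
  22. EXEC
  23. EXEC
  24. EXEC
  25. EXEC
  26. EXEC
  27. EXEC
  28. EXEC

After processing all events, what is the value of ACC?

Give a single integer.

Event 1 (EXEC): [MAIN] PC=0: NOP
Event 2 (EXEC): [MAIN] PC=1: DEC 5 -> ACC=-5
Event 3 (EXEC): [MAIN] PC=2: INC 1 -> ACC=-4
Event 4 (EXEC): [MAIN] PC=3: INC 5 -> ACC=1
Event 5 (INT 0): INT 0 arrives: push (MAIN, PC=4), enter IRQ0 at PC=0 (depth now 1)
Event 6 (EXEC): [IRQ0] PC=0: INC 4 -> ACC=5
Event 7 (EXEC): [IRQ0] PC=1: DEC 2 -> ACC=3
Event 8 (EXEC): [IRQ0] PC=2: IRET -> resume MAIN at PC=4 (depth now 0)
Event 9 (INT 1): INT 1 arrives: push (MAIN, PC=4), enter IRQ1 at PC=0 (depth now 1)
Event 10 (EXEC): [IRQ1] PC=0: INC 4 -> ACC=7
Event 11 (EXEC): [IRQ1] PC=1: INC 1 -> ACC=8
Event 12 (EXEC): [IRQ1] PC=2: INC 1 -> ACC=9
Event 13 (EXEC): [IRQ1] PC=3: IRET -> resume MAIN at PC=4 (depth now 0)
Event 14 (INT 0): INT 0 arrives: push (MAIN, PC=4), enter IRQ0 at PC=0 (depth now 1)
Event 15 (EXEC): [IRQ0] PC=0: INC 4 -> ACC=13
Event 16 (INT 1): INT 1 arrives: push (IRQ0, PC=1), enter IRQ1 at PC=0 (depth now 2)
Event 17 (EXEC): [IRQ1] PC=0: INC 4 -> ACC=17
Event 18 (EXEC): [IRQ1] PC=1: INC 1 -> ACC=18
Event 19 (EXEC): [IRQ1] PC=2: INC 1 -> ACC=19
Event 20 (EXEC): [IRQ1] PC=3: IRET -> resume IRQ0 at PC=1 (depth now 1)
Event 21 (INT 0): INT 0 arrives: push (IRQ0, PC=1), enter IRQ0 at PC=0 (depth now 2)
Event 22 (EXEC): [IRQ0] PC=0: INC 4 -> ACC=23
Event 23 (EXEC): [IRQ0] PC=1: DEC 2 -> ACC=21
Event 24 (EXEC): [IRQ0] PC=2: IRET -> resume IRQ0 at PC=1 (depth now 1)
Event 25 (EXEC): [IRQ0] PC=1: DEC 2 -> ACC=19
Event 26 (EXEC): [IRQ0] PC=2: IRET -> resume MAIN at PC=4 (depth now 0)
Event 27 (EXEC): [MAIN] PC=4: DEC 4 -> ACC=15
Event 28 (EXEC): [MAIN] PC=5: HALT

Answer: 15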